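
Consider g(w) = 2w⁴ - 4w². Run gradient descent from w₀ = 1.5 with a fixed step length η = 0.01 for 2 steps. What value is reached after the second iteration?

g′(w) = 8w³ - 8w
Step 1: g′(1.5) = 15; w₁ = 1.5 − 0.01·15 = 1.35
Step 2: g′(1.35) = 8.883; w₂ = 1.35 − 0.01·8.883 = 1.26117

1.26117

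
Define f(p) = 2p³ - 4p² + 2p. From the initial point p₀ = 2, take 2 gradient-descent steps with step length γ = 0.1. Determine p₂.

1

f′(p) = 6p² - 8p + 2
p₁ = 2 − 0.1·10 = 1
p₂ = 1 − 0.1·0 = 1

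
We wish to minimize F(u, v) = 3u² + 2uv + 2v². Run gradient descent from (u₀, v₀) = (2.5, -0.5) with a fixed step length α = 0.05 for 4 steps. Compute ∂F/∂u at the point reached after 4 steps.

3.2975

∇F = (6u + 2v, 2u + 4v)
Step 1: at (2.5, -0.5), ∇F = (14, 3) → (2.5, -0.5) − 0.05·(14, 3) = (1.8, -0.65)
Step 2: at (1.8, -0.65), ∇F = (9.5, 1) → (1.8, -0.65) − 0.05·(9.5, 1) = (1.325, -0.7)
Step 3: at (1.325, -0.7), ∇F = (6.55, -0.15) → (1.325, -0.7) − 0.05·(6.55, -0.15) = (0.9975, -0.6925)
Step 4: at (0.9975, -0.6925), ∇F = (4.6, -0.775) → (0.9975, -0.6925) − 0.05·(4.6, -0.775) = (0.7675, -0.65375)
∂F/∂u at (0.7675, -0.65375) = 3.2975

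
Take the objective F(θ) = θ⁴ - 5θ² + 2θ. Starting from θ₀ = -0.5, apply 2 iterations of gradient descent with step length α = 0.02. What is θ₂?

F′(θ) = 4θ³ - 10θ + 2
θ₁ = -0.5 − 0.02·6.5 = -0.63
θ₂ = -0.63 − 0.02·7.299812 = -0.77599624

-0.77599624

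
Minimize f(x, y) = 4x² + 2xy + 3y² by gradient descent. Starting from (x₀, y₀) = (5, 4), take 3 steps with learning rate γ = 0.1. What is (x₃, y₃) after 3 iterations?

∇f = (8x + 2y, 2x + 6y)
(x₁, y₁) = (5, 4) − 0.1·(48, 34) = (0.2, 0.6)
(x₂, y₂) = (0.2, 0.6) − 0.1·(2.8, 4) = (-0.08, 0.2)
(x₃, y₃) = (-0.08, 0.2) − 0.1·(-0.24, 1.04) = (-0.056, 0.096)

(-0.056, 0.096)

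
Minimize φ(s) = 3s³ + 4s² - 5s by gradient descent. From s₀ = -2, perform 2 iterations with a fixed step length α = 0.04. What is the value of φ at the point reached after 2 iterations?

-108.171281932288

φ′(s) = 9s² + 8s - 5
s₁ = -2 − 0.04·15 = -2.6
s₂ = -2.6 − 0.04·35.04 = -4.0016
φ(-4.0016) = -108.171281932288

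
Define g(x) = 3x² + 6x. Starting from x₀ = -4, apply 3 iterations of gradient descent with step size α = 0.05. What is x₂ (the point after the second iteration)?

g′(x) = 6x + 6
x₁ = -4 − 0.05·(-18) = -3.1
x₂ = -3.1 − 0.05·(-12.6) = -2.47

-2.47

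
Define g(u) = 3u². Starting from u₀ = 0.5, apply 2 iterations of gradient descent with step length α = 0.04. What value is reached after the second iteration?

0.2888

g′(u) = 6u
u₁ = 0.5 − 0.04·3 = 0.38
u₂ = 0.38 − 0.04·2.28 = 0.2888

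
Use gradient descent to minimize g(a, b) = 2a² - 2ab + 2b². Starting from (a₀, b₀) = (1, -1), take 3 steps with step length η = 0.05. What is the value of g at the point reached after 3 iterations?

∇g = (4a - 2b, -2a + 4b)
Step 1: at (1, -1), ∇g = (6, -6) → (1, -1) − 0.05·(6, -6) = (0.7, -0.7)
Step 2: at (0.7, -0.7), ∇g = (4.2, -4.2) → (0.7, -0.7) − 0.05·(4.2, -4.2) = (0.49, -0.49)
Step 3: at (0.49, -0.49), ∇g = (2.94, -2.94) → (0.49, -0.49) − 0.05·(2.94, -2.94) = (0.343, -0.343)
g(0.343, -0.343) = 0.705894

0.705894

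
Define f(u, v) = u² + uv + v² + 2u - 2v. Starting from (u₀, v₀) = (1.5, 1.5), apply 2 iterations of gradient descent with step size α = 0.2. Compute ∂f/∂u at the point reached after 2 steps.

∇f = (2u + v + 2, u + 2v - 2)
(u₁, v₁) = (1.5, 1.5) − 0.2·(6.5, 2.5) = (0.2, 1)
(u₂, v₂) = (0.2, 1) − 0.2·(3.4, 0.2) = (-0.48, 0.96)
∂f/∂u at (-0.48, 0.96) = 2

2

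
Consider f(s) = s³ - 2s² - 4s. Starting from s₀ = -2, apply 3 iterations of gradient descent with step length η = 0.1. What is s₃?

-33.3572352

f′(s) = 3s² - 4s - 4
Step 1: f′(-2) = 16; s₁ = -2 − 0.1·16 = -3.6
Step 2: f′(-3.6) = 49.28; s₂ = -3.6 − 0.1·49.28 = -8.528
Step 3: f′(-8.528) = 248.292352; s₃ = -8.528 − 0.1·248.292352 = -33.3572352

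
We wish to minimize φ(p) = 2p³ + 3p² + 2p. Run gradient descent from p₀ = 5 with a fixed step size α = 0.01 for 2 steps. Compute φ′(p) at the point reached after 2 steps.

49.661926111616

φ′(p) = 6p² + 6p + 2
p₁ = 5 − 0.01·182 = 3.18
p₂ = 3.18 − 0.01·81.7544 = 2.362456
φ′(p) at (2.362456) = 49.661926111616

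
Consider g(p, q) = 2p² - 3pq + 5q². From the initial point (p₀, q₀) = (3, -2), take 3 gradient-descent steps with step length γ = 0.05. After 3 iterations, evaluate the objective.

2.634262203125

∇g = (4p - 3q, -3p + 10q)
Step 1: at (3, -2), ∇g = (18, -29) → (3, -2) − 0.05·(18, -29) = (2.1, -0.55)
Step 2: at (2.1, -0.55), ∇g = (10.05, -11.8) → (2.1, -0.55) − 0.05·(10.05, -11.8) = (1.5975, 0.04)
Step 3: at (1.5975, 0.04), ∇g = (6.27, -4.3925) → (1.5975, 0.04) − 0.05·(6.27, -4.3925) = (1.284, 0.259625)
g(1.284, 0.259625) = 2.634262203125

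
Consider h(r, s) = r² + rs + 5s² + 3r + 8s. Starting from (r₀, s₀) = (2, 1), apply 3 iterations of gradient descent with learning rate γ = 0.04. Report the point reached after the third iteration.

(1.19488, -0.537024)

∇h = (2r + s + 3, r + 10s + 8)
Step 1: at (2, 1), ∇h = (8, 20) → (2, 1) − 0.04·(8, 20) = (1.68, 0.2)
Step 2: at (1.68, 0.2), ∇h = (6.56, 11.68) → (1.68, 0.2) − 0.04·(6.56, 11.68) = (1.4176, -0.2672)
Step 3: at (1.4176, -0.2672), ∇h = (5.568, 6.7456) → (1.4176, -0.2672) − 0.04·(5.568, 6.7456) = (1.19488, -0.537024)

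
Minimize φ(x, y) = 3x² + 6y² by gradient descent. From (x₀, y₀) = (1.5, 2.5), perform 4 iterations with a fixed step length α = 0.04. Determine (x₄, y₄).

(0.50043264, 0.1827904)

∇φ = (6x, 12y)
(x₁, y₁) = (1.5, 2.5) − 0.04·(9, 30) = (1.14, 1.3)
(x₂, y₂) = (1.14, 1.3) − 0.04·(6.84, 15.6) = (0.8664, 0.676)
(x₃, y₃) = (0.8664, 0.676) − 0.04·(5.1984, 8.112) = (0.658464, 0.35152)
(x₄, y₄) = (0.658464, 0.35152) − 0.04·(3.950784, 4.21824) = (0.50043264, 0.1827904)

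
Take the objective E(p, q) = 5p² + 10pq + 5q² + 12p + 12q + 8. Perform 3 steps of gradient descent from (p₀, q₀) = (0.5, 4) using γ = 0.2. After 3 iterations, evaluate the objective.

118426.85

∇E = (10p + 10q + 12, 10p + 10q + 12)
Step 1: at (0.5, 4), ∇E = (57, 57) → (0.5, 4) − 0.2·(57, 57) = (-10.9, -7.4)
Step 2: at (-10.9, -7.4), ∇E = (-171, -171) → (-10.9, -7.4) − 0.2·(-171, -171) = (23.3, 26.8)
Step 3: at (23.3, 26.8), ∇E = (513, 513) → (23.3, 26.8) − 0.2·(513, 513) = (-79.3, -75.8)
E(-79.3, -75.8) = 118426.85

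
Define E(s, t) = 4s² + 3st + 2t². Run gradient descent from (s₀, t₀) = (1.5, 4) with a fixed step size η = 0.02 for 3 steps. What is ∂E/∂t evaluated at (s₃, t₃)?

12.807992

∇E = (8s + 3t, 3s + 4t)
(s₁, t₁) = (1.5, 4) − 0.02·(24, 20.5) = (1.02, 3.59)
(s₂, t₂) = (1.02, 3.59) − 0.02·(18.93, 17.42) = (0.6414, 3.2416)
(s₃, t₃) = (0.6414, 3.2416) − 0.02·(14.856, 14.8906) = (0.34428, 2.943788)
∂E/∂t at (0.34428, 2.943788) = 12.807992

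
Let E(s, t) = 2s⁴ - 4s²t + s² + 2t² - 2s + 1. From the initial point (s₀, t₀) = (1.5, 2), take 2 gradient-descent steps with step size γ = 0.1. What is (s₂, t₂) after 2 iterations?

∇E = (8s³ - 8st + 2s - 2, -4s² + 4t)
(s₁, t₁) = (1.5, 2) − 0.1·(4, -1) = (1.1, 2.1)
(s₂, t₂) = (1.1, 2.1) − 0.1·(-7.632, 3.56) = (1.8632, 1.744)

(1.8632, 1.744)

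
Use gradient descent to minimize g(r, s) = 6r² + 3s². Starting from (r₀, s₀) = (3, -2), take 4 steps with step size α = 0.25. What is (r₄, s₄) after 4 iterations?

∇g = (12r, 6s)
(r₁, s₁) = (3, -2) − 0.25·(36, -12) = (-6, 1)
(r₂, s₂) = (-6, 1) − 0.25·(-72, 6) = (12, -0.5)
(r₃, s₃) = (12, -0.5) − 0.25·(144, -3) = (-24, 0.25)
(r₄, s₄) = (-24, 0.25) − 0.25·(-288, 1.5) = (48, -0.125)

(48, -0.125)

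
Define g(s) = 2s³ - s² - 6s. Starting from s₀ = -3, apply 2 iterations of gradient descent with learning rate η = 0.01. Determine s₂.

-4.302696

g′(s) = 6s² - 2s - 6
Step 1: g′(-3) = 54; s₁ = -3 − 0.01·54 = -3.54
Step 2: g′(-3.54) = 76.2696; s₂ = -3.54 − 0.01·76.2696 = -4.302696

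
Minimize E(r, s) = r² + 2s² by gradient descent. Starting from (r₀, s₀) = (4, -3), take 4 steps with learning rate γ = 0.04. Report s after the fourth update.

∇E = (2r, 4s)
Step 1: at (4, -3), ∇E = (8, -12) → (4, -3) − 0.04·(8, -12) = (3.68, -2.52)
Step 2: at (3.68, -2.52), ∇E = (7.36, -10.08) → (3.68, -2.52) − 0.04·(7.36, -10.08) = (3.3856, -2.1168)
Step 3: at (3.3856, -2.1168), ∇E = (6.7712, -8.4672) → (3.3856, -2.1168) − 0.04·(6.7712, -8.4672) = (3.114752, -1.778112)
Step 4: at (3.114752, -1.778112), ∇E = (6.229504, -7.112448) → (3.114752, -1.778112) − 0.04·(6.229504, -7.112448) = (2.86557184, -1.49361408)
s = -1.49361408

-1.49361408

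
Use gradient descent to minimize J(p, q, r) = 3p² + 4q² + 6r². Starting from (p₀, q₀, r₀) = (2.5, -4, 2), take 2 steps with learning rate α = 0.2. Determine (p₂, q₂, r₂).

(0.1, -1.44, 3.92)

∇J = (6p, 8q, 12r)
(p₁, q₁, r₁) = (2.5, -4, 2) − 0.2·(15, -32, 24) = (-0.5, 2.4, -2.8)
(p₂, q₂, r₂) = (-0.5, 2.4, -2.8) − 0.2·(-3, 19.2, -33.6) = (0.1, -1.44, 3.92)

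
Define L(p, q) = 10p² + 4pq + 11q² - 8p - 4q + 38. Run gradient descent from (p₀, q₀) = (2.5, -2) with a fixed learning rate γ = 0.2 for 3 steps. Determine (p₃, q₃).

(-16.62, 43.104)

∇L = (20p + 4q - 8, 4p + 22q - 4)
Step 1: at (2.5, -2), ∇L = (34, -38) → (2.5, -2) − 0.2·(34, -38) = (-4.3, 5.6)
Step 2: at (-4.3, 5.6), ∇L = (-71.6, 102) → (-4.3, 5.6) − 0.2·(-71.6, 102) = (10.02, -14.8)
Step 3: at (10.02, -14.8), ∇L = (133.2, -289.52) → (10.02, -14.8) − 0.2·(133.2, -289.52) = (-16.62, 43.104)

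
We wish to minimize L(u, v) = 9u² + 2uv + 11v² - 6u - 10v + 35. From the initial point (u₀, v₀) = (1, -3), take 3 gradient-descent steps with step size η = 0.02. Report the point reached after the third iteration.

(0.623616, -0.214144)

∇L = (18u + 2v - 6, 2u + 22v - 10)
(u₁, v₁) = (1, -3) − 0.02·(6, -74) = (0.88, -1.52)
(u₂, v₂) = (0.88, -1.52) − 0.02·(6.8, -41.68) = (0.744, -0.6864)
(u₃, v₃) = (0.744, -0.6864) − 0.02·(6.0192, -23.6128) = (0.623616, -0.214144)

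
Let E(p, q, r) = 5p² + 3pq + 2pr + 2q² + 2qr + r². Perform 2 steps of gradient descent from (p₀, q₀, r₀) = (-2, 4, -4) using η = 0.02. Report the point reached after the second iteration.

∇E = (10p + 3q + 2r, 3p + 4q + 2r, 2p + 2q + 2r)
Step 1: at (-2, 4, -4), ∇E = (-16, 2, -4) → (-2, 4, -4) − 0.02·(-16, 2, -4) = (-1.68, 3.96, -3.92)
Step 2: at (-1.68, 3.96, -3.92), ∇E = (-12.76, 2.96, -3.28) → (-1.68, 3.96, -3.92) − 0.02·(-12.76, 2.96, -3.28) = (-1.4248, 3.9008, -3.8544)

(-1.4248, 3.9008, -3.8544)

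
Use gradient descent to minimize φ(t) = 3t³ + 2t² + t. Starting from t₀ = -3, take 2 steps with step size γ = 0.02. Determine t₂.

-7.5528

φ′(t) = 9t² + 4t + 1
t₁ = -3 − 0.02·70 = -4.4
t₂ = -4.4 − 0.02·157.64 = -7.5528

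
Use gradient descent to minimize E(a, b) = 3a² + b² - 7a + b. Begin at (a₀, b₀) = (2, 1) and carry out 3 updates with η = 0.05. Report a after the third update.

1.4525

∇E = (6a - 7, 2b + 1)
Step 1: at (2, 1), ∇E = (5, 3) → (2, 1) − 0.05·(5, 3) = (1.75, 0.85)
Step 2: at (1.75, 0.85), ∇E = (3.5, 2.7) → (1.75, 0.85) − 0.05·(3.5, 2.7) = (1.575, 0.715)
Step 3: at (1.575, 0.715), ∇E = (2.45, 2.43) → (1.575, 0.715) − 0.05·(2.45, 2.43) = (1.4525, 0.5935)
a = 1.4525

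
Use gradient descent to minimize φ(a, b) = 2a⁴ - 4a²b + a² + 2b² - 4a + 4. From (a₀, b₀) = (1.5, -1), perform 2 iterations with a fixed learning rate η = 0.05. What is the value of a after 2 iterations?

-0.0784

∇φ = (8a³ - 8ab + 2a - 4, -4a² + 4b)
(a₁, b₁) = (1.5, -1) − 0.05·(38, -13) = (-0.4, -0.35)
(a₂, b₂) = (-0.4, -0.35) − 0.05·(-6.432, -2.04) = (-0.0784, -0.248)
a = -0.0784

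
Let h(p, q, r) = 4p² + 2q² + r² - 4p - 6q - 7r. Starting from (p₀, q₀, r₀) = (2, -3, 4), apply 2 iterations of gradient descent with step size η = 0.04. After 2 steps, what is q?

-1.6752

∇h = (8p - 4, 4q - 6, 2r - 7)
(p₁, q₁, r₁) = (2, -3, 4) − 0.04·(12, -18, 1) = (1.52, -2.28, 3.96)
(p₂, q₂, r₂) = (1.52, -2.28, 3.96) − 0.04·(8.16, -15.12, 0.92) = (1.1936, -1.6752, 3.9232)
q = -1.6752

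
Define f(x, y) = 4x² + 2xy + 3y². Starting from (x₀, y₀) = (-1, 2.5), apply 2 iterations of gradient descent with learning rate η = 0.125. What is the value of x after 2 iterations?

-0.21875

∇f = (8x + 2y, 2x + 6y)
Step 1: at (-1, 2.5), ∇f = (-3, 13) → (-1, 2.5) − 0.125·(-3, 13) = (-0.625, 0.875)
Step 2: at (-0.625, 0.875), ∇f = (-3.25, 4) → (-0.625, 0.875) − 0.125·(-3.25, 4) = (-0.21875, 0.375)
x = -0.21875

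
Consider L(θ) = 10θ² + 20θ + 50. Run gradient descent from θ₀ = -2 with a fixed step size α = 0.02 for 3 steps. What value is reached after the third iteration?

L′(θ) = 20θ + 20
Step 1: L′(-2) = -20; θ₁ = -2 − 0.02·(-20) = -1.6
Step 2: L′(-1.6) = -12; θ₂ = -1.6 − 0.02·(-12) = -1.36
Step 3: L′(-1.36) = -7.2; θ₃ = -1.36 − 0.02·(-7.2) = -1.216

-1.216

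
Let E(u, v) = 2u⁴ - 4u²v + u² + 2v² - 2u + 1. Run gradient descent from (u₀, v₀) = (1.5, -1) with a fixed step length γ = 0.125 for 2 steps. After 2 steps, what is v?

∇E = (8u³ - 8uv + 2u - 2, -4u² + 4v)
(u₁, v₁) = (1.5, -1) − 0.125·(40, -13) = (-3.5, 0.625)
(u₂, v₂) = (-3.5, 0.625) − 0.125·(-334.5, -46.5) = (38.3125, 6.4375)
v = 6.4375

6.4375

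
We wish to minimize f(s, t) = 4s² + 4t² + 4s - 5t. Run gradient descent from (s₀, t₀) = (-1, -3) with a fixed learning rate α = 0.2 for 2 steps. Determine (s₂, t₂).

(-0.68, -0.68)

∇f = (8s + 4, 8t - 5)
(s₁, t₁) = (-1, -3) − 0.2·(-4, -29) = (-0.2, 2.8)
(s₂, t₂) = (-0.2, 2.8) − 0.2·(2.4, 17.4) = (-0.68, -0.68)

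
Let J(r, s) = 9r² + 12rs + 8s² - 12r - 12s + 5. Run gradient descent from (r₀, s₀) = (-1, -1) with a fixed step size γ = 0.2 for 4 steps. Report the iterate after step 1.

(7.4, 7)

∇J = (18r + 12s - 12, 12r + 16s - 12)
Step 1: at (-1, -1), ∇J = (-42, -40) → (-1, -1) − 0.2·(-42, -40) = (7.4, 7)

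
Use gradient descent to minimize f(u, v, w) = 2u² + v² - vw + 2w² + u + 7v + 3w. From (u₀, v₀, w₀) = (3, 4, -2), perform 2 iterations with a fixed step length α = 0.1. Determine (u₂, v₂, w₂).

∇f = (4u + 1, 2v - w + 7, -v + 4w + 3)
Step 1: at (3, 4, -2), ∇f = (13, 17, -9) → (3, 4, -2) − 0.1·(13, 17, -9) = (1.7, 2.3, -1.1)
Step 2: at (1.7, 2.3, -1.1), ∇f = (7.8, 12.7, -3.7) → (1.7, 2.3, -1.1) − 0.1·(7.8, 12.7, -3.7) = (0.92, 1.03, -0.73)

(0.92, 1.03, -0.73)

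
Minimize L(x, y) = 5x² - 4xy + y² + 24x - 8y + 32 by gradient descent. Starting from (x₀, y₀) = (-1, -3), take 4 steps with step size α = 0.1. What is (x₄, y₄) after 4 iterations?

(-3.3088, -2.336)

∇L = (10x - 4y + 24, -4x + 2y - 8)
Step 1: at (-1, -3), ∇L = (26, -10) → (-1, -3) − 0.1·(26, -10) = (-3.6, -2)
Step 2: at (-3.6, -2), ∇L = (-4, 2.4) → (-3.6, -2) − 0.1·(-4, 2.4) = (-3.2, -2.24)
Step 3: at (-3.2, -2.24), ∇L = (0.96, 0.32) → (-3.2, -2.24) − 0.1·(0.96, 0.32) = (-3.296, -2.272)
Step 4: at (-3.296, -2.272), ∇L = (0.128, 0.64) → (-3.296, -2.272) − 0.1·(0.128, 0.64) = (-3.3088, -2.336)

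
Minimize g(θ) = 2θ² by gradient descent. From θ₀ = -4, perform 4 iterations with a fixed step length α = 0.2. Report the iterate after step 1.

g′(θ) = 4θ
θ₁ = -4 − 0.2·(-16) = -0.8

-0.8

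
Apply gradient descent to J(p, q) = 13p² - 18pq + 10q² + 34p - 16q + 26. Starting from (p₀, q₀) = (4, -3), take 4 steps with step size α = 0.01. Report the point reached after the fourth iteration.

(-0.21489152, 0.02506848)

∇J = (26p - 18q + 34, -18p + 20q - 16)
Step 1: at (4, -3), ∇J = (192, -148) → (4, -3) − 0.01·(192, -148) = (2.08, -1.52)
Step 2: at (2.08, -1.52), ∇J = (115.44, -83.84) → (2.08, -1.52) − 0.01·(115.44, -83.84) = (0.9256, -0.6816)
Step 3: at (0.9256, -0.6816), ∇J = (70.3344, -46.2928) → (0.9256, -0.6816) − 0.01·(70.3344, -46.2928) = (0.222256, -0.218672)
Step 4: at (0.222256, -0.218672), ∇J = (43.714752, -24.374048) → (0.222256, -0.218672) − 0.01·(43.714752, -24.374048) = (-0.21489152, 0.02506848)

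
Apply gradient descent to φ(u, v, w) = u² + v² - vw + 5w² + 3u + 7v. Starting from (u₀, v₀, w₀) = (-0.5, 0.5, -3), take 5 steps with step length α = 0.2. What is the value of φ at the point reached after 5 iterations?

∇φ = (2u + 3, 2v - w + 7, -v + 10w)
Step 1: at (-0.5, 0.5, -3), ∇φ = (2, 11, -30.5) → (-0.5, 0.5, -3) − 0.2·(2, 11, -30.5) = (-0.9, -1.7, 3.1)
Step 2: at (-0.9, -1.7, 3.1), ∇φ = (1.2, 0.5, 32.7) → (-0.9, -1.7, 3.1) − 0.2·(1.2, 0.5, 32.7) = (-1.14, -1.8, -3.44)
Step 3: at (-1.14, -1.8, -3.44), ∇φ = (0.72, 6.84, -32.6) → (-1.14, -1.8, -3.44) − 0.2·(0.72, 6.84, -32.6) = (-1.284, -3.168, 3.08)
Step 4: at (-1.284, -3.168, 3.08), ∇φ = (0.432, -2.416, 33.968) → (-1.284, -3.168, 3.08) − 0.2·(0.432, -2.416, 33.968) = (-1.3704, -2.6848, -3.7136)
Step 5: at (-1.3704, -2.6848, -3.7136), ∇φ = (0.2592, 5.344, -34.4512) → (-1.3704, -2.6848, -3.7136) − 0.2·(0.2592, 5.344, -34.4512) = (-1.42224, -3.7536, 3.17664)
φ(-1.42224, -3.7536, 3.17664) = 47.9494039296

47.9494039296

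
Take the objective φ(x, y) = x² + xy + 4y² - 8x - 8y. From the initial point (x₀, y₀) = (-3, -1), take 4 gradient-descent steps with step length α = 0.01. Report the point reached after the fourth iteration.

(-2.42835915, -0.33477345)

∇φ = (2x + y - 8, x + 8y - 8)
Step 1: at (-3, -1), ∇φ = (-15, -19) → (-3, -1) − 0.01·(-15, -19) = (-2.85, -0.81)
Step 2: at (-2.85, -0.81), ∇φ = (-14.51, -17.33) → (-2.85, -0.81) − 0.01·(-14.51, -17.33) = (-2.7049, -0.6367)
Step 3: at (-2.7049, -0.6367), ∇φ = (-14.0465, -15.7985) → (-2.7049, -0.6367) − 0.01·(-14.0465, -15.7985) = (-2.564435, -0.478715)
Step 4: at (-2.564435, -0.478715), ∇φ = (-13.607585, -14.394155) → (-2.564435, -0.478715) − 0.01·(-13.607585, -14.394155) = (-2.42835915, -0.33477345)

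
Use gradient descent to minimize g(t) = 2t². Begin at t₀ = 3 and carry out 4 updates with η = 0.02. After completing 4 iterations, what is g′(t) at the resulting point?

g′(t) = 4t
t₁ = 3 − 0.02·12 = 2.76
t₂ = 2.76 − 0.02·11.04 = 2.5392
t₃ = 2.5392 − 0.02·10.1568 = 2.336064
t₄ = 2.336064 − 0.02·9.344256 = 2.14917888
g′(t) at (2.14917888) = 8.59671552

8.59671552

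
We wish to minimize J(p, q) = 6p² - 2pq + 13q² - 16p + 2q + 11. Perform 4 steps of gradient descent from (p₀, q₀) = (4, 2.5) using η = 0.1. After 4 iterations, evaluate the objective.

2807.92043648

∇J = (12p - 2q - 16, -2p + 26q + 2)
Step 1: at (4, 2.5), ∇J = (27, 59) → (4, 2.5) − 0.1·(27, 59) = (1.3, -3.4)
Step 2: at (1.3, -3.4), ∇J = (6.4, -89) → (1.3, -3.4) − 0.1·(6.4, -89) = (0.66, 5.5)
Step 3: at (0.66, 5.5), ∇J = (-19.08, 143.68) → (0.66, 5.5) − 0.1·(-19.08, 143.68) = (2.568, -8.868)
Step 4: at (2.568, -8.868), ∇J = (32.552, -233.704) → (2.568, -8.868) − 0.1·(32.552, -233.704) = (-0.6872, 14.5024)
J(-0.6872, 14.5024) = 2807.92043648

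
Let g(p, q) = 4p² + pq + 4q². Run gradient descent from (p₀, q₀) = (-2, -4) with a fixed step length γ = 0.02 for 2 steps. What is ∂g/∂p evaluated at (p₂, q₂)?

-12.9776

∇g = (8p + q, p + 8q)
(p₁, q₁) = (-2, -4) − 0.02·(-20, -34) = (-1.6, -3.32)
(p₂, q₂) = (-1.6, -3.32) − 0.02·(-16.12, -28.16) = (-1.2776, -2.7568)
∂g/∂p at (-1.2776, -2.7568) = -12.9776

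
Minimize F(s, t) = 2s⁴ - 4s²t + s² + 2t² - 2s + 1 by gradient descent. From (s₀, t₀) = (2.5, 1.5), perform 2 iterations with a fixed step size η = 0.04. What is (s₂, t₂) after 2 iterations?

∇F = (8s³ - 8st + 2s - 2, -4s² + 4t)
Step 1: at (2.5, 1.5), ∇F = (98, -19) → (2.5, 1.5) − 0.04·(98, -19) = (-1.42, 2.26)
Step 2: at (-1.42, 2.26), ∇F = (-2.072704, 0.9744) → (-1.42, 2.26) − 0.04·(-2.072704, 0.9744) = (-1.33709184, 2.221024)

(-1.33709184, 2.221024)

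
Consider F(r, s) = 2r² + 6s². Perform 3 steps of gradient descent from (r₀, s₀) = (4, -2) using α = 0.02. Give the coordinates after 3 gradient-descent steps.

∇F = (4r, 12s)
Step 1: at (4, -2), ∇F = (16, -24) → (4, -2) − 0.02·(16, -24) = (3.68, -1.52)
Step 2: at (3.68, -1.52), ∇F = (14.72, -18.24) → (3.68, -1.52) − 0.02·(14.72, -18.24) = (3.3856, -1.1552)
Step 3: at (3.3856, -1.1552), ∇F = (13.5424, -13.8624) → (3.3856, -1.1552) − 0.02·(13.5424, -13.8624) = (3.114752, -0.877952)

(3.114752, -0.877952)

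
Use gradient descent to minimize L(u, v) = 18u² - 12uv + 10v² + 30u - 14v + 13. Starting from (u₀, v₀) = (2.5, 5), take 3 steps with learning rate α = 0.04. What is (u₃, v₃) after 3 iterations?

∇L = (36u - 12v + 30, -12u + 20v - 14)
Step 1: at (2.5, 5), ∇L = (60, 56) → (2.5, 5) − 0.04·(60, 56) = (0.1, 2.76)
Step 2: at (0.1, 2.76), ∇L = (0.48, 40) → (0.1, 2.76) − 0.04·(0.48, 40) = (0.0808, 1.16)
Step 3: at (0.0808, 1.16), ∇L = (18.9888, 8.2304) → (0.0808, 1.16) − 0.04·(18.9888, 8.2304) = (-0.678752, 0.830784)

(-0.678752, 0.830784)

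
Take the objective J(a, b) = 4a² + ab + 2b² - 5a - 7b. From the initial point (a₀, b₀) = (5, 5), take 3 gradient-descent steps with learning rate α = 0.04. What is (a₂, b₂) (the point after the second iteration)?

∇J = (8a + b - 5, a + 4b - 7)
Step 1: at (5, 5), ∇J = (40, 18) → (5, 5) − 0.04·(40, 18) = (3.4, 4.28)
Step 2: at (3.4, 4.28), ∇J = (26.48, 13.52) → (3.4, 4.28) − 0.04·(26.48, 13.52) = (2.3408, 3.7392)

(2.3408, 3.7392)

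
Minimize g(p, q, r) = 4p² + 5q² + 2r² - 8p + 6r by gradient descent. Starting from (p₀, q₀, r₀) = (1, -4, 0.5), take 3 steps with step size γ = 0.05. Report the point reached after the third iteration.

∇g = (8p - 8, 10q, 4r + 6)
Step 1: at (1, -4, 0.5), ∇g = (0, -40, 8) → (1, -4, 0.5) − 0.05·(0, -40, 8) = (1, -2, 0.1)
Step 2: at (1, -2, 0.1), ∇g = (0, -20, 6.4) → (1, -2, 0.1) − 0.05·(0, -20, 6.4) = (1, -1, -0.22)
Step 3: at (1, -1, -0.22), ∇g = (0, -10, 5.12) → (1, -1, -0.22) − 0.05·(0, -10, 5.12) = (1, -0.5, -0.476)

(1, -0.5, -0.476)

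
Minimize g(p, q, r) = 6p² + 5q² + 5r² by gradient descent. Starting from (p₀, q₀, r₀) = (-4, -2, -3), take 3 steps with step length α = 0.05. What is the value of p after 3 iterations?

-0.256

∇g = (12p, 10q, 10r)
Step 1: at (-4, -2, -3), ∇g = (-48, -20, -30) → (-4, -2, -3) − 0.05·(-48, -20, -30) = (-1.6, -1, -1.5)
Step 2: at (-1.6, -1, -1.5), ∇g = (-19.2, -10, -15) → (-1.6, -1, -1.5) − 0.05·(-19.2, -10, -15) = (-0.64, -0.5, -0.75)
Step 3: at (-0.64, -0.5, -0.75), ∇g = (-7.68, -5, -7.5) → (-0.64, -0.5, -0.75) − 0.05·(-7.68, -5, -7.5) = (-0.256, -0.25, -0.375)
p = -0.256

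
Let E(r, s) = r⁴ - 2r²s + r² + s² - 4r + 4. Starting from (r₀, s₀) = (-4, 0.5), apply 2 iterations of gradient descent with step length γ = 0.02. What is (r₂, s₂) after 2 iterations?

(1.20128, 1.1328)

∇E = (4r³ - 4rs + 2r - 4, -2r² + 2s)
Step 1: at (-4, 0.5), ∇E = (-260, -31) → (-4, 0.5) − 0.02·(-260, -31) = (1.2, 1.12)
Step 2: at (1.2, 1.12), ∇E = (-0.064, -0.64) → (1.2, 1.12) − 0.02·(-0.064, -0.64) = (1.20128, 1.1328)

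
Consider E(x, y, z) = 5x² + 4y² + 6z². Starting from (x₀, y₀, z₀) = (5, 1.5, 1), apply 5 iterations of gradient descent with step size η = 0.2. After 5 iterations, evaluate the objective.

∇E = (10x, 8y, 12z)
(x₁, y₁, z₁) = (5, 1.5, 1) − 0.2·(50, 12, 12) = (-5, -0.9, -1.4)
(x₂, y₂, z₂) = (-5, -0.9, -1.4) − 0.2·(-50, -7.2, -16.8) = (5, 0.54, 1.96)
(x₃, y₃, z₃) = (5, 0.54, 1.96) − 0.2·(50, 4.32, 23.52) = (-5, -0.324, -2.744)
(x₄, y₄, z₄) = (-5, -0.324, -2.744) − 0.2·(-50, -2.592, -32.928) = (5, 0.1944, 3.8416)
(x₅, y₅, z₅) = (5, 0.1944, 3.8416) − 0.2·(50, 1.5552, 46.0992) = (-5, -0.11664, -5.37824)
E(-5, -0.11664, -5.37824) = 298.607212544

298.607212544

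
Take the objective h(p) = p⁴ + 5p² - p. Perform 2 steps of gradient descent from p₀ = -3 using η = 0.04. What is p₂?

-1.10835456

h′(p) = 4p³ + 10p - 1
Step 1: h′(-3) = -139; p₁ = -3 − 0.04·(-139) = 2.56
Step 2: h′(2.56) = 91.708864; p₂ = 2.56 − 0.04·91.708864 = -1.10835456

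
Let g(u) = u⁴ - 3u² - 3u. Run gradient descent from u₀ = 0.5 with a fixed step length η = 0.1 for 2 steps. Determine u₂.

1.51695

g′(u) = 4u³ - 6u - 3
Step 1: g′(0.5) = -5.5; u₁ = 0.5 − 0.1·(-5.5) = 1.05
Step 2: g′(1.05) = -4.6695; u₂ = 1.05 − 0.1·(-4.6695) = 1.51695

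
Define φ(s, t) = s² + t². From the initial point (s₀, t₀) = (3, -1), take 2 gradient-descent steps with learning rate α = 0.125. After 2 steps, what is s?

∇φ = (2s, 2t)
Step 1: at (3, -1), ∇φ = (6, -2) → (3, -1) − 0.125·(6, -2) = (2.25, -0.75)
Step 2: at (2.25, -0.75), ∇φ = (4.5, -1.5) → (2.25, -0.75) − 0.125·(4.5, -1.5) = (1.6875, -0.5625)
s = 1.6875

1.6875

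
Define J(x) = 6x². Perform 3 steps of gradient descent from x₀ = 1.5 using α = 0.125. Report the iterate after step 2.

J′(x) = 12x
Step 1: J′(1.5) = 18; x₁ = 1.5 − 0.125·18 = -0.75
Step 2: J′(-0.75) = -9; x₂ = -0.75 − 0.125·(-9) = 0.375

0.375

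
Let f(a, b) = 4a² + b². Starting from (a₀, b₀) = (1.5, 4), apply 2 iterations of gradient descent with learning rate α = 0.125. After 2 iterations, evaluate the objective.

5.0625

∇f = (8a, 2b)
Step 1: at (1.5, 4), ∇f = (12, 8) → (1.5, 4) − 0.125·(12, 8) = (0, 3)
Step 2: at (0, 3), ∇f = (0, 6) → (0, 3) − 0.125·(0, 6) = (0, 2.25)
f(0, 2.25) = 5.0625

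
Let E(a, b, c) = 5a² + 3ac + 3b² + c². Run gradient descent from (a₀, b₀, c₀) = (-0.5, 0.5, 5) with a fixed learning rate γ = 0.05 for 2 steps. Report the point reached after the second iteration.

∇E = (10a + 3c, 6b, 3a + 2c)
Step 1: at (-0.5, 0.5, 5), ∇E = (10, 3, 8.5) → (-0.5, 0.5, 5) − 0.05·(10, 3, 8.5) = (-1, 0.35, 4.575)
Step 2: at (-1, 0.35, 4.575), ∇E = (3.725, 2.1, 6.15) → (-1, 0.35, 4.575) − 0.05·(3.725, 2.1, 6.15) = (-1.18625, 0.245, 4.2675)

(-1.18625, 0.245, 4.2675)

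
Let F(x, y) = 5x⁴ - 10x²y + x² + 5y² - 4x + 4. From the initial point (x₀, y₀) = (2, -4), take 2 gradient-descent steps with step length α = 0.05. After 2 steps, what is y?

98

∇F = (20x³ - 20xy + 2x - 4, -10x² + 10y)
Step 1: at (2, -4), ∇F = (320, -80) → (2, -4) − 0.05·(320, -80) = (-14, 0)
Step 2: at (-14, 0), ∇F = (-54912, -1960) → (-14, 0) − 0.05·(-54912, -1960) = (2731.6, 98)
y = 98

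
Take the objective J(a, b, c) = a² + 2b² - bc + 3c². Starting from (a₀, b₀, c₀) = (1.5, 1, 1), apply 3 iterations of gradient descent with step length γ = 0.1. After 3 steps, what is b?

0.309

∇J = (2a, 4b - c, -b + 6c)
(a₁, b₁, c₁) = (1.5, 1, 1) − 0.1·(3, 3, 5) = (1.2, 0.7, 0.5)
(a₂, b₂, c₂) = (1.2, 0.7, 0.5) − 0.1·(2.4, 2.3, 2.3) = (0.96, 0.47, 0.27)
(a₃, b₃, c₃) = (0.96, 0.47, 0.27) − 0.1·(1.92, 1.61, 1.15) = (0.768, 0.309, 0.155)
b = 0.309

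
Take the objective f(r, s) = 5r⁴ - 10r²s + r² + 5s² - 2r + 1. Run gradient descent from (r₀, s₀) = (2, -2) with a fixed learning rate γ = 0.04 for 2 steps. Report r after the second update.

∇f = (20r³ - 20rs + 2r - 2, -10r² + 10s)
Step 1: at (2, -2), ∇f = (242, -60) → (2, -2) − 0.04·(242, -60) = (-7.68, 0.4)
Step 2: at (-7.68, 0.4), ∇f = (-9015.61664, -585.824) → (-7.68, 0.4) − 0.04·(-9015.61664, -585.824) = (352.9446656, 23.83296)
r = 352.9446656

352.9446656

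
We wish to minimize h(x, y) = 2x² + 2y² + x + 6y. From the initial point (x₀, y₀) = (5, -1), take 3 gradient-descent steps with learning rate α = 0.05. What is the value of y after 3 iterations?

∇h = (4x + 1, 4y + 6)
Step 1: at (5, -1), ∇h = (21, 2) → (5, -1) − 0.05·(21, 2) = (3.95, -1.1)
Step 2: at (3.95, -1.1), ∇h = (16.8, 1.6) → (3.95, -1.1) − 0.05·(16.8, 1.6) = (3.11, -1.18)
Step 3: at (3.11, -1.18), ∇h = (13.44, 1.28) → (3.11, -1.18) − 0.05·(13.44, 1.28) = (2.438, -1.244)
y = -1.244

-1.244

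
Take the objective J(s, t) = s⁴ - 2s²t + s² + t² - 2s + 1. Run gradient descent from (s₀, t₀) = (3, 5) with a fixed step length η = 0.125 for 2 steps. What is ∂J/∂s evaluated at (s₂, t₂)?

2267.1962890625

∇J = (4s³ - 4st + 2s - 2, -2s² + 2t)
(s₁, t₁) = (3, 5) − 0.125·(52, -8) = (-3.5, 6)
(s₂, t₂) = (-3.5, 6) − 0.125·(-96.5, -12.5) = (8.5625, 7.5625)
∂J/∂s at (8.5625, 7.5625) = 2267.1962890625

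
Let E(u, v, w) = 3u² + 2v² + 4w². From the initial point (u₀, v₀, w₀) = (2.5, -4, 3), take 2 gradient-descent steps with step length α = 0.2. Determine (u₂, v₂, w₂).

(0.1, -0.16, 1.08)

∇E = (6u, 4v, 8w)
(u₁, v₁, w₁) = (2.5, -4, 3) − 0.2·(15, -16, 24) = (-0.5, -0.8, -1.8)
(u₂, v₂, w₂) = (-0.5, -0.8, -1.8) − 0.2·(-3, -3.2, -14.4) = (0.1, -0.16, 1.08)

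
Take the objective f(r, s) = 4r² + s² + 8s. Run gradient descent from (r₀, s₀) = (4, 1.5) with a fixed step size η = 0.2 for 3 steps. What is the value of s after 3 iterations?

∇f = (8r, 2s + 8)
(r₁, s₁) = (4, 1.5) − 0.2·(32, 11) = (-2.4, -0.7)
(r₂, s₂) = (-2.4, -0.7) − 0.2·(-19.2, 6.6) = (1.44, -2.02)
(r₃, s₃) = (1.44, -2.02) − 0.2·(11.52, 3.96) = (-0.864, -2.812)
s = -2.812

-2.812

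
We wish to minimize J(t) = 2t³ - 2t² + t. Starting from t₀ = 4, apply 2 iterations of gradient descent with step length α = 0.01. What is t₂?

J′(t) = 6t² - 4t + 1
Step 1: J′(4) = 81; t₁ = 4 − 0.01·81 = 3.19
Step 2: J′(3.19) = 49.2966; t₂ = 3.19 − 0.01·49.2966 = 2.697034

2.697034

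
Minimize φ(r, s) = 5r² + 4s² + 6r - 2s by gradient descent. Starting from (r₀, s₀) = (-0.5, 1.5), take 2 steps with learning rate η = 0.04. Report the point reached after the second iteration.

(-0.564, 0.828)

∇φ = (10r + 6, 8s - 2)
Step 1: at (-0.5, 1.5), ∇φ = (1, 10) → (-0.5, 1.5) − 0.04·(1, 10) = (-0.54, 1.1)
Step 2: at (-0.54, 1.1), ∇φ = (0.6, 6.8) → (-0.54, 1.1) − 0.04·(0.6, 6.8) = (-0.564, 0.828)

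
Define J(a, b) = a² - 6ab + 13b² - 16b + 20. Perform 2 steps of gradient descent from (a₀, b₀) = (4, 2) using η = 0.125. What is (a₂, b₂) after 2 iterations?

(3.75, 4.25)

∇J = (2a - 6b, -6a + 26b - 16)
Step 1: at (4, 2), ∇J = (-4, 12) → (4, 2) − 0.125·(-4, 12) = (4.5, 0.5)
Step 2: at (4.5, 0.5), ∇J = (6, -30) → (4.5, 0.5) − 0.125·(6, -30) = (3.75, 4.25)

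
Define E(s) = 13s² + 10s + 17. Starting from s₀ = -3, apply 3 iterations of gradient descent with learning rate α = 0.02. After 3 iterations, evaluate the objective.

E′(s) = 26s + 10
Step 1: E′(-3) = -68; s₁ = -3 − 0.02·(-68) = -1.64
Step 2: E′(-1.64) = -32.64; s₂ = -1.64 − 0.02·(-32.64) = -0.9872
Step 3: E′(-0.9872) = -15.6672; s₃ = -0.9872 − 0.02·(-15.6672) = -0.673856
E(-0.673856) = 16.164504813568

16.164504813568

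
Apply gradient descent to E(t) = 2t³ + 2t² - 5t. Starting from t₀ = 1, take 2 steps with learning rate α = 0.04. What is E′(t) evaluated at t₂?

0.97019136

E′(t) = 6t² + 4t - 5
Step 1: E′(1) = 5; t₁ = 1 − 0.04·5 = 0.8
Step 2: E′(0.8) = 2.04; t₂ = 0.8 − 0.04·2.04 = 0.7184
E′(t) at (0.7184) = 0.97019136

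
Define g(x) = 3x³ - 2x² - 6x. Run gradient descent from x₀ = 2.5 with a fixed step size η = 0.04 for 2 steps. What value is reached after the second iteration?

g′(x) = 9x² - 4x - 6
Step 1: g′(2.5) = 40.25; x₁ = 2.5 − 0.04·40.25 = 0.89
Step 2: g′(0.89) = -2.4311; x₂ = 0.89 − 0.04·(-2.4311) = 0.987244

0.987244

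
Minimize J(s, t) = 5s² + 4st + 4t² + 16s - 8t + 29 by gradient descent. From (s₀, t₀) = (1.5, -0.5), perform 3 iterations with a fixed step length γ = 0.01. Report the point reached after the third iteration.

(0.706868, -0.301208)

∇J = (10s + 4t + 16, 4s + 8t - 8)
(s₁, t₁) = (1.5, -0.5) − 0.01·(29, -6) = (1.21, -0.44)
(s₂, t₂) = (1.21, -0.44) − 0.01·(26.34, -6.68) = (0.9466, -0.3732)
(s₃, t₃) = (0.9466, -0.3732) − 0.01·(23.9732, -7.1992) = (0.706868, -0.301208)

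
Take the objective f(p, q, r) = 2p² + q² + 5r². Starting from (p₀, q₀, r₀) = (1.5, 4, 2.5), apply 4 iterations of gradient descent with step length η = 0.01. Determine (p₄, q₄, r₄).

∇f = (4p, 2q, 10r)
(p₁, q₁, r₁) = (1.5, 4, 2.5) − 0.01·(6, 8, 25) = (1.44, 3.92, 2.25)
(p₂, q₂, r₂) = (1.44, 3.92, 2.25) − 0.01·(5.76, 7.84, 22.5) = (1.3824, 3.8416, 2.025)
(p₃, q₃, r₃) = (1.3824, 3.8416, 2.025) − 0.01·(5.5296, 7.6832, 20.25) = (1.327104, 3.764768, 1.8225)
(p₄, q₄, r₄) = (1.327104, 3.764768, 1.8225) − 0.01·(5.308416, 7.529536, 18.225) = (1.27401984, 3.68947264, 1.64025)

(1.27401984, 3.68947264, 1.64025)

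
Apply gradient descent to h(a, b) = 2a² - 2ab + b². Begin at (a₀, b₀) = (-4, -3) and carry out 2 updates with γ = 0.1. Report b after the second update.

-3.16

∇h = (4a - 2b, -2a + 2b)
(a₁, b₁) = (-4, -3) − 0.1·(-10, 2) = (-3, -3.2)
(a₂, b₂) = (-3, -3.2) − 0.1·(-5.6, -0.4) = (-2.44, -3.16)
b = -3.16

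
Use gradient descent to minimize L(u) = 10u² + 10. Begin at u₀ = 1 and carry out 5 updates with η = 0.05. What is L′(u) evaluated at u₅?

0

L′(u) = 20u
Step 1: L′(1) = 20; u₁ = 1 − 0.05·20 = 0
Step 2: L′(0) = 0; u₂ = 0 − 0.05·0 = 0
Step 3: L′(0) = 0; u₃ = 0 − 0.05·0 = 0
Step 4: L′(0) = 0; u₄ = 0 − 0.05·0 = 0
Step 5: L′(0) = 0; u₅ = 0 − 0.05·0 = 0
L′(u) at (0) = 0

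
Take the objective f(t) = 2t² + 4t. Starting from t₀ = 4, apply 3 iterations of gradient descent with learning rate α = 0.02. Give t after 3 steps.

2.89344

f′(t) = 4t + 4
t₁ = 4 − 0.02·20 = 3.6
t₂ = 3.6 − 0.02·18.4 = 3.232
t₃ = 3.232 − 0.02·16.928 = 2.89344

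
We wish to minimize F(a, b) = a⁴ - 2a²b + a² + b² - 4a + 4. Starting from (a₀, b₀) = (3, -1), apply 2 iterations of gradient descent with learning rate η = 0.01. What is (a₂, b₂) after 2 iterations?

(1.50184992, -0.720632)

∇F = (4a³ - 4ab + 2a - 4, -2a² + 2b)
Step 1: at (3, -1), ∇F = (122, -20) → (3, -1) − 0.01·(122, -20) = (1.78, -0.8)
Step 2: at (1.78, -0.8), ∇F = (27.815008, -7.9368) → (1.78, -0.8) − 0.01·(27.815008, -7.9368) = (1.50184992, -0.720632)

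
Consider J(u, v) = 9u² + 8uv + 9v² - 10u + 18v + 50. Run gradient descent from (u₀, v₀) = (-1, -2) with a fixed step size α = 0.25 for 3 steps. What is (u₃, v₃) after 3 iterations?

(228.25, 219.375)

∇J = (18u + 8v - 10, 8u + 18v + 18)
(u₁, v₁) = (-1, -2) − 0.25·(-44, -26) = (10, 4.5)
(u₂, v₂) = (10, 4.5) − 0.25·(206, 179) = (-41.5, -40.25)
(u₃, v₃) = (-41.5, -40.25) − 0.25·(-1079, -1038.5) = (228.25, 219.375)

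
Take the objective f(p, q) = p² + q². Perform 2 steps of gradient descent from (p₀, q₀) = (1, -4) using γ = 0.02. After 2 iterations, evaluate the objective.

14.43889152

∇f = (2p, 2q)
(p₁, q₁) = (1, -4) − 0.02·(2, -8) = (0.96, -3.84)
(p₂, q₂) = (0.96, -3.84) − 0.02·(1.92, -7.68) = (0.9216, -3.6864)
f(0.9216, -3.6864) = 14.43889152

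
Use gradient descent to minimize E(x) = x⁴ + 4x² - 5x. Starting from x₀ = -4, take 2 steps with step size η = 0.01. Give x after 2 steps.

-0.88539828

E′(x) = 4x³ + 8x - 5
Step 1: E′(-4) = -293; x₁ = -4 − 0.01·(-293) = -1.07
Step 2: E′(-1.07) = -18.460172; x₂ = -1.07 − 0.01·(-18.460172) = -0.88539828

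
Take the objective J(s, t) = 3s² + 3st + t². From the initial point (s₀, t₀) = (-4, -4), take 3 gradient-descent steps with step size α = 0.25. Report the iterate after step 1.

(5, 1)

∇J = (6s + 3t, 3s + 2t)
(s₁, t₁) = (-4, -4) − 0.25·(-36, -20) = (5, 1)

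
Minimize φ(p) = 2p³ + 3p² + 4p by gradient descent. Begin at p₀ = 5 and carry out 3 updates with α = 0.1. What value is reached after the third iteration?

φ′(p) = 6p² + 6p + 4
Step 1: φ′(5) = 184; p₁ = 5 − 0.1·184 = -13.4
Step 2: φ′(-13.4) = 1000.96; p₂ = -13.4 − 0.1·1000.96 = -113.496
Step 3: φ′(-113.496) = 76611.076096; p₃ = -113.496 − 0.1·76611.076096 = -7774.6036096

-7774.6036096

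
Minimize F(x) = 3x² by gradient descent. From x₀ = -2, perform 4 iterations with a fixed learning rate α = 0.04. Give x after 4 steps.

-0.66724352

F′(x) = 6x
Step 1: F′(-2) = -12; x₁ = -2 − 0.04·(-12) = -1.52
Step 2: F′(-1.52) = -9.12; x₂ = -1.52 − 0.04·(-9.12) = -1.1552
Step 3: F′(-1.1552) = -6.9312; x₃ = -1.1552 − 0.04·(-6.9312) = -0.877952
Step 4: F′(-0.877952) = -5.267712; x₄ = -0.877952 − 0.04·(-5.267712) = -0.66724352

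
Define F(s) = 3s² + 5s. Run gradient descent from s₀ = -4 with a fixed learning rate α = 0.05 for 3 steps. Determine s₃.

-1.9195

F′(s) = 6s + 5
s₁ = -4 − 0.05·(-19) = -3.05
s₂ = -3.05 − 0.05·(-13.3) = -2.385
s₃ = -2.385 − 0.05·(-9.31) = -1.9195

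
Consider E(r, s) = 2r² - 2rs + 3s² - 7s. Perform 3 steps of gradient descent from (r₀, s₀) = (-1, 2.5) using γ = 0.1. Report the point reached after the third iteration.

(0.4, 1.26)

∇E = (4r - 2s, -2r + 6s - 7)
(r₁, s₁) = (-1, 2.5) − 0.1·(-9, 10) = (-0.1, 1.5)
(r₂, s₂) = (-0.1, 1.5) − 0.1·(-3.4, 2.2) = (0.24, 1.28)
(r₃, s₃) = (0.24, 1.28) − 0.1·(-1.6, 0.2) = (0.4, 1.26)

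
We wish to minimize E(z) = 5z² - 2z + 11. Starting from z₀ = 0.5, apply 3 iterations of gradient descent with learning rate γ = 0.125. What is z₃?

0.1953125

E′(z) = 10z - 2
Step 1: E′(0.5) = 3; z₁ = 0.5 − 0.125·3 = 0.125
Step 2: E′(0.125) = -0.75; z₂ = 0.125 − 0.125·(-0.75) = 0.21875
Step 3: E′(0.21875) = 0.1875; z₃ = 0.21875 − 0.125·0.1875 = 0.1953125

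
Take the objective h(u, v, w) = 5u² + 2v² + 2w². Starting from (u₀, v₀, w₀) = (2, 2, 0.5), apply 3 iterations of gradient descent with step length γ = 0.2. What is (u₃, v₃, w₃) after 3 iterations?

∇h = (10u, 4v, 4w)
Step 1: at (2, 2, 0.5), ∇h = (20, 8, 2) → (2, 2, 0.5) − 0.2·(20, 8, 2) = (-2, 0.4, 0.1)
Step 2: at (-2, 0.4, 0.1), ∇h = (-20, 1.6, 0.4) → (-2, 0.4, 0.1) − 0.2·(-20, 1.6, 0.4) = (2, 0.08, 0.02)
Step 3: at (2, 0.08, 0.02), ∇h = (20, 0.32, 0.08) → (2, 0.08, 0.02) − 0.2·(20, 0.32, 0.08) = (-2, 0.016, 0.004)

(-2, 0.016, 0.004)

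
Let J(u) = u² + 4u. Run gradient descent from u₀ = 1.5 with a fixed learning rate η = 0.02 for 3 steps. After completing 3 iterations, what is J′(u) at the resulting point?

J′(u) = 2u + 4
u₁ = 1.5 − 0.02·7 = 1.36
u₂ = 1.36 − 0.02·6.72 = 1.2256
u₃ = 1.2256 − 0.02·6.4512 = 1.096576
J′(u) at (1.096576) = 6.193152

6.193152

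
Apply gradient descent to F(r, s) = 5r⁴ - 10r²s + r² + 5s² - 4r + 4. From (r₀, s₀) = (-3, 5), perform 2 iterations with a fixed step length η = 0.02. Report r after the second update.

∇F = (20r³ - 20rs + 2r - 4, -10r² + 10s)
Step 1: at (-3, 5), ∇F = (-250, -40) → (-3, 5) − 0.02·(-250, -40) = (2, 5.8)
Step 2: at (2, 5.8), ∇F = (-72, 18) → (2, 5.8) − 0.02·(-72, 18) = (3.44, 5.44)
r = 3.44

3.44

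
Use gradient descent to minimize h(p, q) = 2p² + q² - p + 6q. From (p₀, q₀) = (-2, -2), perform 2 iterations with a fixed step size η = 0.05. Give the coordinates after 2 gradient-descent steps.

∇h = (4p - 1, 2q + 6)
Step 1: at (-2, -2), ∇h = (-9, 2) → (-2, -2) − 0.05·(-9, 2) = (-1.55, -2.1)
Step 2: at (-1.55, -2.1), ∇h = (-7.2, 1.8) → (-1.55, -2.1) − 0.05·(-7.2, 1.8) = (-1.19, -2.19)

(-1.19, -2.19)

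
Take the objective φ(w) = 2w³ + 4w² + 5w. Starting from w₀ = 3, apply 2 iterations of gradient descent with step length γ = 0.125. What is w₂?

-41.41796875

φ′(w) = 6w² + 8w + 5
Step 1: φ′(3) = 83; w₁ = 3 − 0.125·83 = -7.375
Step 2: φ′(-7.375) = 272.34375; w₂ = -7.375 − 0.125·272.34375 = -41.41796875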